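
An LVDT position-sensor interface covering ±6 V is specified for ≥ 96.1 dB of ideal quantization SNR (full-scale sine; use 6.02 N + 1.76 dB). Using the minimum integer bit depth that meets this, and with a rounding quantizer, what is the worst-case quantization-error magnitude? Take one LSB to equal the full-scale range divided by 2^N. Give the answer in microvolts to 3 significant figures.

91.6 µV

Full-scale range = 6 V − (-6 V) = 12 V.
N ≥ (96.1 − 1.76)/6.02 = 15.671 → N_min = 16.
LSB = 12 V / 2^16 = 183.11 µV.
Max error for round-to-nearest is LSB/2 = 91.6 µV.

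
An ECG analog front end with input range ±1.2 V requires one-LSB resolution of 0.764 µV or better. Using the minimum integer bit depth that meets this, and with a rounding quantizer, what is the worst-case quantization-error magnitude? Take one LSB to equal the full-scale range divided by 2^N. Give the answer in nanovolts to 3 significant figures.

286 nV

Span: 1.2 V − (-1.2 V) = 2.4 V.
Required number of levels: 2.4/0.764 µV = 3.1414e6; smallest N with 2^N ≥ that is 22.
One LSB is 2.4 V / 4194304 = 0.57220 µV.
|e|_max = LSB/2 = 286 nV.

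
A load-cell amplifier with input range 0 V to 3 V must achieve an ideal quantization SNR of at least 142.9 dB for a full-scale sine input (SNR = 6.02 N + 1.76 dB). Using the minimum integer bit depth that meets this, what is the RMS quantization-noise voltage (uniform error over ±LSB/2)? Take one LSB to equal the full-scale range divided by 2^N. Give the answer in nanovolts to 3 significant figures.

51.6 nV

Full-scale range = 3 V.
6.02 N + 1.76 ≥ 142.9 gives N ≥ 23.445, so the minimum integer is 24.
LSB = 3 V / 2^24 = 178.81 nV.
V_rms = LSB/√12 = 51.6 nV.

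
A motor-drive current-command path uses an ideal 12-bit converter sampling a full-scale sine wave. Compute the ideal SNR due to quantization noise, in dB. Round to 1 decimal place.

SNR = 6.02·12 + 1.76 = 74.00 dB.

74.0 dB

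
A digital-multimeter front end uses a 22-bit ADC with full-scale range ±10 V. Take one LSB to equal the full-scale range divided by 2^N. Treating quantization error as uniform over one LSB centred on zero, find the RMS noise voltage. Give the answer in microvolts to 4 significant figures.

1.377 µV

Full-scale range = 10 V − (-10 V) = 20 V.
LSB = 20 V ÷ 2^22 = 20/4194304 V = 4.76837 µV.
For a uniform distribution on [−LSB/2, +LSB/2], V_rms = LSB/√12 = 4.76837 µV/3.4641 = 1.377 µV.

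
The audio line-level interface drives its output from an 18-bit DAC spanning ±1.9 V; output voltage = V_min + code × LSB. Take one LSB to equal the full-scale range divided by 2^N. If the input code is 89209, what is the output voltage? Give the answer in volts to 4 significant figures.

Range = 1.9 − (-1.9) = 3.8 V. LSB = 3.8 V / 2^18.
V_out = -1.9 + 89209 × (3.8/262144) V
      = -1.9 V + 1.29316 V = -0.606840 V.

-0.6068 V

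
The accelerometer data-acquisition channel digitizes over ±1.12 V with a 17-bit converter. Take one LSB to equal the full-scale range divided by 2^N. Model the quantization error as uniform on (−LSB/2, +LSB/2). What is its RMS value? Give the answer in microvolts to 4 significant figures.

4.933 µV

Full-scale range = 1.12 V − (-1.12 V) = 2.24 V.
One LSB is 2.24 V / 131072 = 17.0898 µV.
RMS of a uniform error over width LSB is LSB/√12 = 4.933 µV.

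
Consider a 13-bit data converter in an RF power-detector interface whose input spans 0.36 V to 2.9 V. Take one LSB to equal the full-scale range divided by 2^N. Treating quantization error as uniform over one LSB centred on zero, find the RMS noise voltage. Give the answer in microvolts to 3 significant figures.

Full-scale range = 2.9 V − (0.36 V) = 2.54 V.
LSB = 2.54 V ÷ 2^13 = 2.54/8192 V = 310.06 µV.
σ_q = LSB/√12 = 310.06 µV/3.4641 = 89.5 µV.

89.5 µV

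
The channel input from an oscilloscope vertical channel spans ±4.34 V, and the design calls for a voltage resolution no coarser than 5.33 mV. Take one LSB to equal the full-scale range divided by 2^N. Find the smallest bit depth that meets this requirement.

11 bits

Span: 4.34 V − (-4.34 V) = 8.68 V.
Need 2^N ≥ 8.68 V / 5.33 mV = 1629 → N_min = 11.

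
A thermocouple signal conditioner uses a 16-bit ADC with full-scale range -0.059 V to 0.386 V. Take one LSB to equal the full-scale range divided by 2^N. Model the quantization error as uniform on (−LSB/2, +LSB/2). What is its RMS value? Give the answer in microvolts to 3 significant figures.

1.96 µV

The full-scale span is 0.386 − (-0.059) = 0.445 V.
LSB = 0.445 V ÷ 2^16 = 0.445/65536 V = 6.7902 µV.
V_rms = LSB/√12 = 6.7902 µV / √12 = 1.96 µV.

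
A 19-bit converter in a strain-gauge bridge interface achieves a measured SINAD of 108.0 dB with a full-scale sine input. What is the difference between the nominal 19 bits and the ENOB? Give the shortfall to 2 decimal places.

1.35 bits

N_eff = (108.0 − 1.76)/6.02 = 17.6478 bits.
Shortfall = 19 − 17.6478 = 1.3522 bits.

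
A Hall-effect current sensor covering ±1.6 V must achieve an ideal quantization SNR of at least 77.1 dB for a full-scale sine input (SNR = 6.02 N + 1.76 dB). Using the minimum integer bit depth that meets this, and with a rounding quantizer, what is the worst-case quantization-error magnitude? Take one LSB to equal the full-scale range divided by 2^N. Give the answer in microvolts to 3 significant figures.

195 µV

The full-scale span is 1.6 − (-1.6) = 3.2 V.
6.02 N + 1.76 ≥ 77.1 gives N ≥ 12.515, so the minimum integer is 13.
Step size = 3.2/8192 V = 390.63 µV.
Half an LSB is 195 µV.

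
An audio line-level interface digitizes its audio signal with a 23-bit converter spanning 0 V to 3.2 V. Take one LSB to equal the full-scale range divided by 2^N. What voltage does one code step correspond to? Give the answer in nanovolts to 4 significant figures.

Span = 3.2 V.
Number of codes = 2^23 = 8388608.
One LSB is 3.2 V / 8388608 = 381.5 nV.

381.5 nV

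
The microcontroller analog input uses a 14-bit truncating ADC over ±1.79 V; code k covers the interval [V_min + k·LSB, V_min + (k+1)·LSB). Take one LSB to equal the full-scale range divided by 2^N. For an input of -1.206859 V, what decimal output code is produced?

2668

The full-scale span is 1.79 − (-1.79) = 3.58 V. LSB = 3.58 V / 2^14 ≈ 218.5 µV.
V_in − V_min = -1.206859 − (-1.79) = 0.583141 V.
Divide by LSB: 0.583141 × 16384/3.58 = 2668.7660.
Truncating gives code 2668.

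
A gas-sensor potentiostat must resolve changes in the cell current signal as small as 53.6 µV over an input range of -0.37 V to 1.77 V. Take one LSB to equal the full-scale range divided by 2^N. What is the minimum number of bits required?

16 bits

Full-scale range = 1.77 V − (-0.37 V) = 2.14 V.
Levels needed ≥ 2.14/53.6 µV = 39930. 2^16 = 65536 suffices, so N_min = 16.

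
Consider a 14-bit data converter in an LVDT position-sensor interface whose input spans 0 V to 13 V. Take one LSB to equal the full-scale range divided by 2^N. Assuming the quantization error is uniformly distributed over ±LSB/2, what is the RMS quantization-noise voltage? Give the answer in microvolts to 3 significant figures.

229 µV

Full-scale range = 13 V.
LSB = 13 V ÷ 2^14 = 13/16384 V = 0.79346 mV.
RMS of a uniform error over width LSB is LSB/√12 = 229 µV.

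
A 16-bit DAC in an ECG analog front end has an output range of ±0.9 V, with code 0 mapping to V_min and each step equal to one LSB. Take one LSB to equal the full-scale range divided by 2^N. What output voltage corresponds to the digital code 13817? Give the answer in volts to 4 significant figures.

-0.5205 V

Span: 0.9 V − (-0.9 V) = 1.8 V. LSB = 1.8 V / 2^16.
V_out = -0.9 + 13817 × (1.8/65536) V
      = -0.9 V + 0.379495 V = -0.520505 V.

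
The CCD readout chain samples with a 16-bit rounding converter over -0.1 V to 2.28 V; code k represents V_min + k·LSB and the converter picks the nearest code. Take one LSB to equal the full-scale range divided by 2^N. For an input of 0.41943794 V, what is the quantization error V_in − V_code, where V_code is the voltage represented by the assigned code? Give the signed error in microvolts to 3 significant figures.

+11.4 µV

Range = 2.28 − (-0.1) = 2.38 V. LSB = 2.38 V / 2^16 ≈ 36.32 µV.
(V_in − V_min)/LSB = (0.41943794 − (-0.1)) × 65536/2.38 = 14303.3130 → nearest code k = 14303.
V_code = V_min + k × range/2^16 = -0.1 + 14303 × 2.38/65536 = 0.41942657471 V.
e = 0.41943794 − (0.41942657471) = +11.4 µV.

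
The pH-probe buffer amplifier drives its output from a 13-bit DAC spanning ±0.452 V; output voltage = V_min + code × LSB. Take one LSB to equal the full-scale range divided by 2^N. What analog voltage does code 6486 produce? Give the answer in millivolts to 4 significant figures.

263.7 mV

Span: 0.452 V − (-0.452 V) = 0.904 V. LSB = 0.904 V / 2^13.
V_out = -0.452 + 6486 × (0.904/8192) V
      = -0.452 + 0.715740 = 0.263740 V.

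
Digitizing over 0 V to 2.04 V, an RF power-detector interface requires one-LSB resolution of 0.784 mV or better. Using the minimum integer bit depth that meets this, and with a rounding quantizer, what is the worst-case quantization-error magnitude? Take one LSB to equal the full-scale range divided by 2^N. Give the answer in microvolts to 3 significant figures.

249 µV

Full-scale range = 2.04 V.
Required number of levels: 2.04/0.784 mV = 2602.0; smallest N with 2^N ≥ that is 12.
One LSB is 2.04 V / 4096 = 498.05 µV.
|e|_max = LSB/2 = 249 µV.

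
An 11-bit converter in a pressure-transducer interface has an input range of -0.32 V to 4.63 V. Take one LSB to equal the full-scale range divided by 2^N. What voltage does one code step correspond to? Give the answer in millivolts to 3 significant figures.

2.42 mV

Full-scale range = 4.63 V − (-0.32 V) = 4.95 V.
There are 2^11 = 2048 steps.
One LSB is 4.95 V / 2048 = 2.42 mV.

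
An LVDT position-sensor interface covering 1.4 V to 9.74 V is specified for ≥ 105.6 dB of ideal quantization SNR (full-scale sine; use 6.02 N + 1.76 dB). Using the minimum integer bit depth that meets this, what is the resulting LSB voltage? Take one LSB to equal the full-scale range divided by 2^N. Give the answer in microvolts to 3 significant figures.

31.8 µV

Full-scale range = 9.74 V − (1.4 V) = 8.34 V.
Required N = ⌈(105.6 − 1.76)/6.02⌉ = ⌈17.249⌉ = 18.
Step size = 8.34/262144 V = 31.8 µV.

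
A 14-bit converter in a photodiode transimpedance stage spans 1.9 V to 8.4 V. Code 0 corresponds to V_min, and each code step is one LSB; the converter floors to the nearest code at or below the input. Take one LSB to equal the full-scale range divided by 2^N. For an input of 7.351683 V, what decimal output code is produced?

The full-scale span is 8.4 − (1.9) = 6.5 V. LSB = 6.5 V / 2^14 ≈ 396.7 µV.
code = ⌊(V_in − V_min)/LSB⌋ = ⌊(V_in − V_min) × 2^14 / range⌋
     = ⌊(7.351683 − (1.9)) × 16384 / 6.5⌋ = ⌊5.451683 × 16384/6.5⌋
     = ⌊13741.596⌋ = 13741.

13741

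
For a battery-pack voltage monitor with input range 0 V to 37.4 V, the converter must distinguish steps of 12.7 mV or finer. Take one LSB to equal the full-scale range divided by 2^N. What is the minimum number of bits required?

Range is 37.4 V.
Levels needed ≥ 37.4/12.7 mV = 2945. 2^12 = 4096 suffices, so N_min = 12.

12 bits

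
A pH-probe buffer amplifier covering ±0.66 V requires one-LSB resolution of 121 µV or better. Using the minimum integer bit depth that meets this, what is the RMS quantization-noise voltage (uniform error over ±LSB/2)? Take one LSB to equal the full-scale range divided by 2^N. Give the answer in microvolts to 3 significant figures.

Span: 0.66 V − (-0.66 V) = 1.32 V.
Need 2^N ≥ 1.32 V / 121 µV = 10910 → N_min = 14.
LSB = 1.32 V / 2^14 = 80.566 µV.
σ_q = LSB/√12 = 80.566 µV/3.4641 = 23.3 µV.

23.3 µV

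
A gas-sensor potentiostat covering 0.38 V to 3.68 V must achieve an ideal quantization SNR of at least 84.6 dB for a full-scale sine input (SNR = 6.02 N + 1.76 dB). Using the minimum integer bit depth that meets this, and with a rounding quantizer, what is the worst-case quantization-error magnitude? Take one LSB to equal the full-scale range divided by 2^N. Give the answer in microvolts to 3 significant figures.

The full-scale span is 3.68 − (0.38) = 3.3 V.
Required N = ⌈(84.6 − 1.76)/6.02⌉ = ⌈13.761⌉ = 14.
LSB = 3.3 V / 2^14 = 201.42 µV.
Half an LSB is 101 µV.

101 µV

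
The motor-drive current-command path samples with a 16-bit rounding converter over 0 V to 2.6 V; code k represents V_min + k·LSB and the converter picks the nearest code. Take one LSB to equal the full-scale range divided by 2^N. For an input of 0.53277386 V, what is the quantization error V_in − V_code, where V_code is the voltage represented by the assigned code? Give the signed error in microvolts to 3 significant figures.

Span = 2.6 V. LSB = 2.6 V / 2^16 ≈ 39.67 µV.
Position in LSBs: (0.53277386 − (0)) × 65536/2.6 = 13429.1799; rounding gives k = 13429.
V_code = 0 + (13429/65536) × 2.6 = 0.53276672363 V.
e = 0.53277386 − (0.53276672363) = +7.14 µV.

+7.14 µV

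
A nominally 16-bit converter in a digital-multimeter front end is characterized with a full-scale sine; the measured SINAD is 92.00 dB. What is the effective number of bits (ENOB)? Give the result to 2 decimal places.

14.99 bits

Inverting SNR = 6.02 N + 1.76: N_eff = (92.00 − 1.76)/6.02 = 14.9900.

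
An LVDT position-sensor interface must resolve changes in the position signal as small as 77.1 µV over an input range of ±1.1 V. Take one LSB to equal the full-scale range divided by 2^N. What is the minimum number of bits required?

15 bits

Range = 1.1 − (-1.1) = 2.2 V.
2.2 V / 77.1 µV = 28530. Since 2^14 = 16384 and 2^15 = 32768, N = 15.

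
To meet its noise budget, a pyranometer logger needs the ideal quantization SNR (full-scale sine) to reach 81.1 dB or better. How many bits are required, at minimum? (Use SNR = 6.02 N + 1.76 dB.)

Required N = ⌈(81.1 − 1.76)/6.02⌉ = ⌈13.179⌉ = 14.

14 bits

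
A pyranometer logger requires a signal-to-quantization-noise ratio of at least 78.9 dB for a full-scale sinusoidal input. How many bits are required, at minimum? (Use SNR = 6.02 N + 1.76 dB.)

13 bits

Required N = ⌈(78.9 − 1.76)/6.02⌉ = ⌈12.814⌉ = 13.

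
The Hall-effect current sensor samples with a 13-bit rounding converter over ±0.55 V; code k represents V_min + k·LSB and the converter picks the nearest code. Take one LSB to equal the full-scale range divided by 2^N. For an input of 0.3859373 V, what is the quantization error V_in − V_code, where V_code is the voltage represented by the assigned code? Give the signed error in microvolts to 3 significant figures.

+24.2 µV

Span: 0.55 V − (-0.55 V) = 1.1 V. LSB = 1.1 V / 2^13 ≈ 134.3 µV.
Position in LSBs: (0.3859373 − (-0.55)) × 8192/1.1 = 6970.1803; rounding gives k = 6970.
V_code = -0.55 + (6970/8192) × 1.1 = 0.3859130859 V.
Error = V_in − V_code = 0.3859373 − (0.3859130859) = +24.2 µV.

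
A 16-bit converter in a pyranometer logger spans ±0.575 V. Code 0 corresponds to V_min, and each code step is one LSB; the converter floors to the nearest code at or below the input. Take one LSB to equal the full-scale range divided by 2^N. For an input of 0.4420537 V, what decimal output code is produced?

57959

Range = 0.575 − (-0.575) = 1.15 V. LSB = 1.15 V / 2^16 ≈ 17.55 µV.
V_in − V_min = 0.4420537 − (-0.575) = 1.0170537 V.
Divide by LSB: 1.0170537 × 65536/1.15 = 57959.6794.
Truncating gives code 57959.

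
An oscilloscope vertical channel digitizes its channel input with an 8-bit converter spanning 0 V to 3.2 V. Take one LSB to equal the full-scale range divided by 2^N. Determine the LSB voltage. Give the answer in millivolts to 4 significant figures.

Span = 3.2 V.
There are 2^8 = 256 steps.
LSB = 3.2 V ÷ 2^8 = 3.2/256 V = 12.50 mV.

12.50 mV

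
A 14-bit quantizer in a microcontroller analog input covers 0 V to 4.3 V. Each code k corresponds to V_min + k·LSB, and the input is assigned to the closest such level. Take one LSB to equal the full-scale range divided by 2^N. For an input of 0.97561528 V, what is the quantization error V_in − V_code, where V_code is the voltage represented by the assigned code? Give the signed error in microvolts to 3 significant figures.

+84.3 µV

Span = 4.3 V. LSB = 4.3 V / 2^14 ≈ 262.5 µV.
(V_in − V_min)/LSB = (0.97561528 − (0)) × 16384/4.3 = 3717.3211 → nearest code k = 3717.
V_code = V_min + k × range/2^14 = 0 + 3717 × 4.3/16384 = 0.97553100586 V.
Error = V_in − V_code = 0.97561528 − (0.97553100586) = +84.3 µV.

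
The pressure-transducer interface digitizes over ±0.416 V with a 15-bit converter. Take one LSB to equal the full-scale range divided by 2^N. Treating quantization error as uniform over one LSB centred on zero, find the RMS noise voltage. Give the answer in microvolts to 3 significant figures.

Range = 0.416 − (-0.416) = 0.832 V.
One LSB is 0.832 V / 32768 = 25.391 µV.
RMS of a uniform error over width LSB is LSB/√12 = 7.33 µV.

7.33 µV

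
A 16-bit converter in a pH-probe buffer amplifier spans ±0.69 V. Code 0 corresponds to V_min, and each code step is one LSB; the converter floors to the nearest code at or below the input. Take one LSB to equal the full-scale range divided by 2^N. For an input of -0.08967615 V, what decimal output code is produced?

28509

Range = 0.69 − (-0.69) = 1.38 V. LSB = 1.38 V / 2^16 ≈ 21.06 µV.
code = ⌊(V_in − V_min)/LSB⌋ = ⌊(V_in − V_min) × 2^16 / range⌋
     = ⌊(-0.08967615 − (-0.69)) × 65536 / 1.38⌋ = ⌊0.60032385 × 65536/1.38⌋
     = ⌊28509.293⌋ = 28509.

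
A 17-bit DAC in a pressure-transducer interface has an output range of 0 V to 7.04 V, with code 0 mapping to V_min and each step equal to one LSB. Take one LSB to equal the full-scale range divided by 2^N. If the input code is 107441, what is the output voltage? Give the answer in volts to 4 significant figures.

V_FS = 7.04 V. LSB = 7.04 V / 2^17.
V_out = 0 + 107441 × (7.04/131072) V
      = 0 V + 5.77076 V = 5.77076 V.

5.771 V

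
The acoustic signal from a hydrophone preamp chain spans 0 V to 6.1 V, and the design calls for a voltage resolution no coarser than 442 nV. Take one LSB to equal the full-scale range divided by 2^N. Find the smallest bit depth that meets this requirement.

Full-scale range = 6.1 V.
6.1 V / 442 nV = 1.380e7. Since 2^23 = 8388608 and 2^24 = 16777216, N = 24.

24 bits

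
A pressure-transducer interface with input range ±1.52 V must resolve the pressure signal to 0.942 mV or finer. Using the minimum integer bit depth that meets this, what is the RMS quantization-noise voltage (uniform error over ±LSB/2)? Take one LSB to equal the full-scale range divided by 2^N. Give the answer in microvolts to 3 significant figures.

Full-scale range = 1.52 V − (-1.52 V) = 3.04 V.
3.04 V / 0.942 mV = 3227. Since 2^11 = 2048 and 2^12 = 4096, N = 12.
LSB = 3.04 V / 2^12 = 0.74219 mV.
RMS noise = LSB/√12 = 214 µV.

214 µV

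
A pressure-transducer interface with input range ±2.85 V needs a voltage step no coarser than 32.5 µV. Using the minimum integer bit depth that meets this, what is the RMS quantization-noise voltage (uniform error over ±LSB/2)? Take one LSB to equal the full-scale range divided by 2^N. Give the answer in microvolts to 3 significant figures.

Span: 2.85 V − (-2.85 V) = 5.7 V.
Need 2^N ≥ 5.7 V / 32.5 µV = 175400 → N_min = 18.
LSB = 5.7 V / 2^18 = 21.744 µV.
V_rms = LSB/√12 = 6.28 µV.

6.28 µV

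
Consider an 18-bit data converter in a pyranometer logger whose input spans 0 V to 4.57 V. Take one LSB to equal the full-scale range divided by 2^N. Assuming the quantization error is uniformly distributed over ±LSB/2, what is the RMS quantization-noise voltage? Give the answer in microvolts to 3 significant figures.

5.03 µV

Span = 4.57 V.
One LSB is 4.57 V / 262144 = 17.433 µV.
For a uniform distribution on [−LSB/2, +LSB/2], V_rms = LSB/√12 = 17.433 µV/3.4641 = 5.03 µV.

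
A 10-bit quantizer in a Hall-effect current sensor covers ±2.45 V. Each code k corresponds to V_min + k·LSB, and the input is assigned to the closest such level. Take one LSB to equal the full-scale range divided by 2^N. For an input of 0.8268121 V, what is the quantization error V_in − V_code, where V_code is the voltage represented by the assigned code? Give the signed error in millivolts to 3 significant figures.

−1.02 mV

Range = 2.45 − (-2.45) = 4.9 V. LSB = 4.9 V / 2^10 ≈ 4.785 mV.
(0.8268121 − (-2.45)) / LSB = 3.2768121 × 1024/4.9 = 684.7869. Nearest integer: k = 685.
V_code = V_min + k × range/2^10 = -2.45 + 685 × 4.9/1024 = 0.8278320313 V.
Error = V_in − V_code = 0.8268121 − (0.8278320313) = −1.02 mV.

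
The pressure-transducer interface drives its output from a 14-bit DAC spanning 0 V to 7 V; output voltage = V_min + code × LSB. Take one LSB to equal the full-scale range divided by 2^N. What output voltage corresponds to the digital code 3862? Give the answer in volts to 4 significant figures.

Range is 7 V. LSB = 7 V / 2^14.
V_out = 0 + 3862 × (7/16384) V
      = 0 V + 1.65002 V = 1.65002 V.

1.650 V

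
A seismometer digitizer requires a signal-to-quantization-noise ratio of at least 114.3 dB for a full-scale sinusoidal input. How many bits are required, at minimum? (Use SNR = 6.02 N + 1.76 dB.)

6.02 N + 1.76 ≥ 114.3 gives N ≥ 18.694, so the minimum integer is 19.

19 bits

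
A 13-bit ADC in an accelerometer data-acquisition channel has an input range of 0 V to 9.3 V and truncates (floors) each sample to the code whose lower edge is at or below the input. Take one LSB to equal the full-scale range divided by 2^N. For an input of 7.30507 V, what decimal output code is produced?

Full-scale range = 9.3 V. LSB = 9.3 V / 2^13 ≈ 1.135 mV.
V_in − V_min = 7.30507 − (0) = 7.30507 V.
Divide by LSB: 7.30507 × 8192/9.3 = 6434.7455.
Truncating gives code 6434.

6434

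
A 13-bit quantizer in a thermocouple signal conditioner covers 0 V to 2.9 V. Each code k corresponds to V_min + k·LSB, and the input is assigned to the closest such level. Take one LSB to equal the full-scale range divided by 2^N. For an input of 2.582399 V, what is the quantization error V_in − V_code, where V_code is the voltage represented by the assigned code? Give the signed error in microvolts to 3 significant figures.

−59.5 µV

Span = 2.9 V. LSB = 2.9 V / 2^13 ≈ 354.0 µV.
(V_in − V_min)/LSB = (2.582399 − (0)) × 8192/2.9 = 7294.8319 → nearest code k = 7295.
V_code = V_min + k × range/2^13 = 0 + 7295 × 2.9/8192 = 2.582458496 V.
V_in − V_code = 2.582399 − (2.582458496) = −59.5 µV.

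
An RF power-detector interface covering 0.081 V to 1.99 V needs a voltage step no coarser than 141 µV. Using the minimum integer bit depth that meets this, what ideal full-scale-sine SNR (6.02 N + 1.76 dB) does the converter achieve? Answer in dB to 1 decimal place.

Range = 1.99 − (0.081) = 1.909 V.
Need 2^N ≥ 1.909 V / 141 µV = 13540 → N_min = 14.
6.02(14) + 1.76 = 86.04 dB.

86.0 dB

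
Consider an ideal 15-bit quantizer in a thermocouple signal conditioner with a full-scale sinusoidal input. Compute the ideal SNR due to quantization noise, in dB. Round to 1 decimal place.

92.1 dB

SNR = 6.02·15 + 1.76 = 92.06 dB.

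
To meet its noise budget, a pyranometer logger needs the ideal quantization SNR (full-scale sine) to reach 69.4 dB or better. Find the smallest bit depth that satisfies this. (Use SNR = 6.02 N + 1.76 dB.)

N ≥ (69.4 − 1.76)/6.02 = 11.236 → N_min = 12.

12 bits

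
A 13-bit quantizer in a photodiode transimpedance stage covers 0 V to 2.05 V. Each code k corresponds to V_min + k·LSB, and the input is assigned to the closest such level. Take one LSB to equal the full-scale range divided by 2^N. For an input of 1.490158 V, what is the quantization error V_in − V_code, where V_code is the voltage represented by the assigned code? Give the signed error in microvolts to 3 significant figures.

−45.9 µV

Range is 2.05 V. LSB = 2.05 V / 2^13 ≈ 250.2 µV.
Position in LSBs: (1.490158 − (0)) × 8192/2.05 = 5954.8167; rounding gives k = 5955.
Reconstructed level: 0 + 5955 × 2.05/8192 V = 1.490203857 V.
e = 1.490158 − (1.490203857) = −45.9 µV.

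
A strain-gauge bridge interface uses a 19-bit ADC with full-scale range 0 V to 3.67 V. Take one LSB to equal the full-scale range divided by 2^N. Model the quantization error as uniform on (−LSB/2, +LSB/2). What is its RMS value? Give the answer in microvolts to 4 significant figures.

Span = 3.67 V.
One LSB is 3.67 V / 524288 = 6.99997 µV.
σ_q = LSB/√12 = 6.99997 µV/3.4641 = 2.021 µV.

2.021 µV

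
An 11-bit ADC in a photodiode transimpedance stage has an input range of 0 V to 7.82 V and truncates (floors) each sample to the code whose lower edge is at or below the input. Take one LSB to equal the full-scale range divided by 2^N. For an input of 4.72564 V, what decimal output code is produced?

Span = 7.82 V. LSB = 7.82 V / 2^11 ≈ 3.818 mV.
(V_in − V_min) × 2^11/range = (4.72564 − (0)) × 2048/7.82 = 1237.610.
Floor → code = 1237.

1237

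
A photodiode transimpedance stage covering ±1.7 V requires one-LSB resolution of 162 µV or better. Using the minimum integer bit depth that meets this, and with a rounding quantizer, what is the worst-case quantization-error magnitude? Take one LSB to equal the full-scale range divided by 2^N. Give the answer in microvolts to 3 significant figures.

Range = 1.7 − (-1.7) = 3.4 V.
Need 2^N ≥ 3.4 V / 162 µV = 20990 → N_min = 15.
Step size = 3.4/32768 V = 103.76 µV.
|e|_max = LSB/2 = 51.9 µV.

51.9 µV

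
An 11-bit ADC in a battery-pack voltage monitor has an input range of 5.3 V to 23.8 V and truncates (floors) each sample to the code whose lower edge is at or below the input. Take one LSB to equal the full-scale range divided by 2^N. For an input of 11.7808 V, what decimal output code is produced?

717

Span: 23.8 V − (5.3 V) = 18.5 V. LSB = 18.5 V / 2^11 ≈ 9.033 mV.
V_in − V_min = 11.7808 − (5.3) = 6.4808 V.
Divide by LSB: 6.4808 × 2048/18.5 = 717.4421.
Truncating gives code 717.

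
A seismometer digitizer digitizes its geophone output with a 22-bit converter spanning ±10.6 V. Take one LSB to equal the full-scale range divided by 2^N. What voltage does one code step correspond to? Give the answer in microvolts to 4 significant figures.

Range = 10.6 − (-10.6) = 21.2 V.
2^22 = 4194304 levels.
One LSB is 21.2 V / 4194304 = 5.054 µV.

5.054 µV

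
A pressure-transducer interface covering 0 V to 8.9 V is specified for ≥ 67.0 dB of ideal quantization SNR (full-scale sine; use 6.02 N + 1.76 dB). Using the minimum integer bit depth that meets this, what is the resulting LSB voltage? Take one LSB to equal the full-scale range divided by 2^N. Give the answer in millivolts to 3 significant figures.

4.35 mV

Span = 8.9 V.
6.02 N + 1.76 ≥ 67.0 gives N ≥ 10.837, so the minimum integer is 11.
Step size = 8.9/2048 V = 4.35 mV.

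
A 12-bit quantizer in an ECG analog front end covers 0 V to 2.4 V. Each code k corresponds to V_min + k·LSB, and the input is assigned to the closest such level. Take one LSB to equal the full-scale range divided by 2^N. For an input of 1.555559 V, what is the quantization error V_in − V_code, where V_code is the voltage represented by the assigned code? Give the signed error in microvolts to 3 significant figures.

−105 µV

Span = 2.4 V. LSB = 2.4 V / 2^12 ≈ 0.5859 mV.
Position in LSBs: (1.555559 − (0)) × 4096/2.4 = 2654.8207; rounding gives k = 2655.
Reconstructed level: 0 + 2655 × 2.4/4096 V = 1.555664063 V.
Error = V_in − V_code = 1.555559 − (1.555664063) = −105 µV.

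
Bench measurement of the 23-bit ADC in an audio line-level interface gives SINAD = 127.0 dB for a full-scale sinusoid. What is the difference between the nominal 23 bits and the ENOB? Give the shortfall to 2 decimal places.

ENOB = (SINAD − 1.76)/6.02 = (127.0 − 1.76)/6.02 = 20.8040 bits.
Shortfall = 23 − 20.8040 = 2.1960 bits.

2.20 bits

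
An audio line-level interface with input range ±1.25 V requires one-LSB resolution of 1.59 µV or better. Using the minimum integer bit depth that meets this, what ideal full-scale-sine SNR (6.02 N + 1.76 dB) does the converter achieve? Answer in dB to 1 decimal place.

The full-scale span is 1.25 − (-1.25) = 2.5 V.
Levels needed ≥ 2.5/1.59 µV = 1.572e6. 2^21 = 2097152 suffices, so N_min = 21.
6.02(21) + 1.76 = 128.18 dB.

128.2 dB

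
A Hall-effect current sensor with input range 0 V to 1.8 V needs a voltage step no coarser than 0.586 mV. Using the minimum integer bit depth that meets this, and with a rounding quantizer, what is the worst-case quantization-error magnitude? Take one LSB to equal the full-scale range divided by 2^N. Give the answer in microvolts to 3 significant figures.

Span = 1.8 V.
1.8 V / 0.586 mV = 3072. Since 2^11 = 2048 and 2^12 = 4096, N = 12.
LSB = 1.8 V ÷ 2^12 = 1.8/4096 V = 439.45 µV.
Max error for round-to-nearest is LSB/2 = 220 µV.

220 µV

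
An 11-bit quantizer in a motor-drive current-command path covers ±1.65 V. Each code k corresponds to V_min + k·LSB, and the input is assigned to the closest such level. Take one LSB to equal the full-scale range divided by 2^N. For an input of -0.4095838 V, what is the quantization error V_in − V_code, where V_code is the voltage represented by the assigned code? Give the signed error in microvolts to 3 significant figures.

Range = 1.65 − (-1.65) = 3.3 V. LSB = 3.3 V / 2^11 ≈ 1.611 mV.
(-0.4095838 − (-1.65)) / LSB = 1.2404162 × 2048/3.3 = 769.8098. Nearest integer: k = 770.
Reconstructed level: -1.65 + 770 × 3.3/2048 V = -0.4092773438 V.
Error = V_in − V_code = -0.4095838 − (-0.4092773438) = −306 µV.

−306 µV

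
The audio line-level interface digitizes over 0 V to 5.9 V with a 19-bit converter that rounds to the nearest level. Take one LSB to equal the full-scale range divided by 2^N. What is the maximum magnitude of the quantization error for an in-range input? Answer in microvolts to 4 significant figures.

5.627 µV

Range is 5.9 V.
LSB = 5.9 V / 2^19 = 11.2534 µV.
|e|_max = LSB/2 = 5.627 µV.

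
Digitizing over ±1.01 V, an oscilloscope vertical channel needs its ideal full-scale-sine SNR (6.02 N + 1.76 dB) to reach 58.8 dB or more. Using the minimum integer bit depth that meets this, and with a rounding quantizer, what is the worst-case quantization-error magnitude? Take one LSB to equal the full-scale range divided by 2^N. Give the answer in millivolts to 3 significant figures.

Span: 1.01 V − (-1.01 V) = 2.02 V.
N ≥ (58.8 − 1.76)/6.02 = 9.475 → N_min = 10.
One LSB is 2.02 V / 1024 = 1.9727 mV.
Half an LSB is 0.986 mV.

0.986 mV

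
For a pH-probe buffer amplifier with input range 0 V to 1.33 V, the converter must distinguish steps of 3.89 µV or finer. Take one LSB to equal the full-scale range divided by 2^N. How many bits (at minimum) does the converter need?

V_FS = 1.33 V.
1.33 V / 3.89 µV = 341900. Since 2^18 = 262144 and 2^19 = 524288, N = 19.

19 bits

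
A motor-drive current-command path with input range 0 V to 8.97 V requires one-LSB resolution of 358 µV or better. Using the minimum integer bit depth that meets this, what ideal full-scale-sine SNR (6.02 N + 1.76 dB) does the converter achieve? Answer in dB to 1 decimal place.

92.1 dB

Span = 8.97 V.
Levels needed ≥ 8.97/358 µV = 25060. 2^15 = 32768 suffices, so N_min = 15.
6.02(15) + 1.76 = 92.06 dB.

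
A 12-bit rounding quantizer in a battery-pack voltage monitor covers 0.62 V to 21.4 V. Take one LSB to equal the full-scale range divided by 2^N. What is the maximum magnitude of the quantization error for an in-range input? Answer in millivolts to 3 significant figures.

Span: 21.4 V − (0.62 V) = 20.78 V.
One LSB is 20.78 V / 4096 = 5.0732 mV.
A rounding quantizer has |error| ≤ LSB/2 = 2.54 mV.

2.54 mV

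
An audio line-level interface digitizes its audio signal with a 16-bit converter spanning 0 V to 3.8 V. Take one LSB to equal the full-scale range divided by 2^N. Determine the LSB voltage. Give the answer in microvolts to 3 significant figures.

58.0 µV

V_FS = 3.8 V.
2^16 = 65536 levels.
LSB = 3.8 V ÷ 2^16 = 3.8/65536 V = 58.0 µV.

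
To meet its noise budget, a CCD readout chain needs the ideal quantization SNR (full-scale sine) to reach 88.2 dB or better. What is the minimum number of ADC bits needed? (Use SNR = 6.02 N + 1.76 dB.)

15 bits

Required N = ⌈(88.2 − 1.76)/6.02⌉ = ⌈14.359⌉ = 15.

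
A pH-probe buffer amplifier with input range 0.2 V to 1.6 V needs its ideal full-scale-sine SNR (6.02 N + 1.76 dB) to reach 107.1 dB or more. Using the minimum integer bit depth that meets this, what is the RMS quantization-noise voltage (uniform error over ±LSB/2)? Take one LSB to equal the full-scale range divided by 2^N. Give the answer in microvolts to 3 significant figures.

Full-scale range = 1.6 V − (0.2 V) = 1.4 V.
N ≥ (107.1 − 1.76)/6.02 = 17.498 → N_min = 18.
LSB = 1.4 V / 2^18 = 5.3406 µV.
σ_q = LSB/√12 = 5.3406 µV/3.4641 = 1.54 µV.

1.54 µV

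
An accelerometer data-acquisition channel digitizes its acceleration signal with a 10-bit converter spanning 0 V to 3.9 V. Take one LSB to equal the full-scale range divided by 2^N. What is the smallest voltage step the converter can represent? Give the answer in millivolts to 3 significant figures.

3.81 mV

Full-scale range = 3.9 V.
There are 2^10 = 1024 steps.
Step size = 3.9/1024 V = 3.81 mV.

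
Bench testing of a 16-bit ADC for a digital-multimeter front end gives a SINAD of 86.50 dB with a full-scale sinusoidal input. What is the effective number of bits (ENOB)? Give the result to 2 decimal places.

ENOB = (86.50 − 1.76)/6.02 = 14.0764 bits.

14.08 bits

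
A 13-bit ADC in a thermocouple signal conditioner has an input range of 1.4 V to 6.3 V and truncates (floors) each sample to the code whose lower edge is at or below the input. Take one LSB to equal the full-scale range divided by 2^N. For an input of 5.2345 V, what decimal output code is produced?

Full-scale range = 6.3 V − (1.4 V) = 4.9 V. LSB = 4.9 V / 2^13 ≈ 0.5981 mV.
V_in − V_min = 5.2345 − (1.4) = 3.8345 V.
Divide by LSB: 3.8345 × 8192/4.9 = 6410.6580.
Truncating gives code 6410.

6410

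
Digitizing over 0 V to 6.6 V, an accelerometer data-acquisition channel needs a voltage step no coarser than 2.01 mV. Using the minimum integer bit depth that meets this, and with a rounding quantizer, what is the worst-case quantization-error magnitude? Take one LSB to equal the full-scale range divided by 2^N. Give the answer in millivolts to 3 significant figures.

0.806 mV

V_FS = 6.6 V.
6.6 V / 2.01 mV = 3284. Since 2^11 = 2048 and 2^12 = 4096, N = 12.
LSB = 6.6 V ÷ 2^12 = 6.6/4096 V = 1.6113 mV.
|e|_max = LSB/2 = 0.806 mV.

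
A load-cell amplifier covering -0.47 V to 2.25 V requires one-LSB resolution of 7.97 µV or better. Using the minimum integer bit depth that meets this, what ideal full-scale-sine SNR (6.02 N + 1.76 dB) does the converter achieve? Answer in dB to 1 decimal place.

116.1 dB

The full-scale span is 2.25 − (-0.47) = 2.72 V.
Levels needed ≥ 2.72/7.97 µV = 341300. 2^19 = 524288 suffices, so N_min = 19.
Ideal SNR at N = 19: 6.02·19 + 1.76 = 116.1 dB.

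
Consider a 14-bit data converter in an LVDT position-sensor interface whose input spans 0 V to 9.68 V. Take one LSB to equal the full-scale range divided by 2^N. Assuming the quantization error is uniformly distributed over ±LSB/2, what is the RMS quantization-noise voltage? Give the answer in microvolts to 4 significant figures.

V_FS = 9.68 V.
One LSB is 9.68 V / 16384 = 0.590820 mV.
V_rms = LSB/√12 = 0.590820 mV / √12 = 170.6 µV.

170.6 µV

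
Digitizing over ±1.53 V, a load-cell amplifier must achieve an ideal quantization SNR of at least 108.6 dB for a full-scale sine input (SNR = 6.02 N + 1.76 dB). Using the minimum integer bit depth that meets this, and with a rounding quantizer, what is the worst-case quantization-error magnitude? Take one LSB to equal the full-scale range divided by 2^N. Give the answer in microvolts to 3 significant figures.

Span: 1.53 V − (-1.53 V) = 3.06 V.
N ≥ (108.6 − 1.76)/6.02 = 17.748 → N_min = 18.
LSB = 3.06 V / 2^18 = 11.673 µV.
Max error for round-to-nearest is LSB/2 = 5.84 µV.

5.84 µV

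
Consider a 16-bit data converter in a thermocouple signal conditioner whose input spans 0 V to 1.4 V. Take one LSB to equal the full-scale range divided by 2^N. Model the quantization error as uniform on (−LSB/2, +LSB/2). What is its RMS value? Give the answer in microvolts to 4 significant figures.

6.167 µV

Full-scale range = 1.4 V.
LSB = 1.4 V / 2^16 = 21.3623 µV.
For a uniform distribution on [−LSB/2, +LSB/2], V_rms = LSB/√12 = 21.3623 µV/3.4641 = 6.167 µV.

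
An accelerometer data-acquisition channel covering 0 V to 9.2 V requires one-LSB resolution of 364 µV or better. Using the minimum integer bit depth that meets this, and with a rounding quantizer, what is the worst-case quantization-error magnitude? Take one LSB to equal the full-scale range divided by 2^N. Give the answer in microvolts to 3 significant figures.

140 µV

Span = 9.2 V.
Levels needed ≥ 9.2/364 µV = 25270. 2^15 = 32768 suffices, so N_min = 15.
LSB = 9.2 V / 2^15 = 280.76 µV.
Half an LSB is 140 µV.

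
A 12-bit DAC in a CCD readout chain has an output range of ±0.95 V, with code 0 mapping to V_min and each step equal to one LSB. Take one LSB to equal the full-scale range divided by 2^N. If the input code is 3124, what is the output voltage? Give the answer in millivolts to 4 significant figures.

Full-scale range = 0.95 V − (-0.95 V) = 1.9 V. LSB = 1.9 V / 2^12.
V_out = -0.95 + 3124 × (1.9/4096) V
      = -0.95 V + 1.44912 V = 0.499121 V.

499.1 mV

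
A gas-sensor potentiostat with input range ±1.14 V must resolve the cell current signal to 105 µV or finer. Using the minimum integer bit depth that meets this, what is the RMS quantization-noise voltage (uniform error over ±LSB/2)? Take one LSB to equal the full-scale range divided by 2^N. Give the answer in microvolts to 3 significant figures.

20.1 µV

Range = 1.14 − (-1.14) = 2.28 V.
Need 2^N ≥ 2.28 V / 105 µV = 21710 → N_min = 15.
LSB = 2.28 V ÷ 2^15 = 2.28/32768 V = 69.580 µV.
RMS noise = LSB/√12 = 20.1 µV.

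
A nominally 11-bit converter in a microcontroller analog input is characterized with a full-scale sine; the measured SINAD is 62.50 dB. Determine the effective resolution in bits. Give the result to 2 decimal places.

10.09 bits

ENOB = (62.50 − 1.76)/6.02 = 10.0897 bits.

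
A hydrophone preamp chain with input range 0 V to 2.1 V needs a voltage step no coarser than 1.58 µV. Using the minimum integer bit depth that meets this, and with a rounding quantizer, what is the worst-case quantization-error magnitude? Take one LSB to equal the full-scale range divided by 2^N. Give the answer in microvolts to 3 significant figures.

0.501 µV

Range is 2.1 V.
Levels needed ≥ 2.1/1.58 µV = 1.329e6. 2^21 = 2097152 suffices, so N_min = 21.
Step size = 2.1/2097152 V = 1.0014 µV.
Max error for round-to-nearest is LSB/2 = 0.501 µV.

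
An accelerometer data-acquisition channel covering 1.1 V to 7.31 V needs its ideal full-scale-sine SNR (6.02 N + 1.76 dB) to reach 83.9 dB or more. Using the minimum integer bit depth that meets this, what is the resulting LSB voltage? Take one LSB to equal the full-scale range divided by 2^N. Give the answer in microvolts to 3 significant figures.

379 µV

Range = 7.31 − (1.1) = 6.21 V.
Required N = ⌈(83.9 − 1.76)/6.02⌉ = ⌈13.645⌉ = 14.
LSB = 6.21 V / 2^14 = 379 µV.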